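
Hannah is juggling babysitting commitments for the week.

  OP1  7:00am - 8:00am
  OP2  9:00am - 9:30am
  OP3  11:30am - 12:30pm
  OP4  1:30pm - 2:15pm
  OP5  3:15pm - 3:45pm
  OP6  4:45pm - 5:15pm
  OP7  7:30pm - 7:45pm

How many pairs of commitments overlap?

0

Check each pair: they overlap iff neither finishes before the other starts.
Sorted by start: OP1, OP2, OP3, OP4, OP5, OP6, OP7.
OP2 starts after OP1 ends; OP1 is clear from here.
OP3 starts after OP2 ends; OP2 is clear from here.
OP4 starts after OP3 ends; OP3 is clear from here.
OP5 starts after OP4 ends; OP4 is clear from here.
OP6 starts after OP5 ends; OP5 is clear from here.
OP7 starts after OP6 ends.
No pair overlaps.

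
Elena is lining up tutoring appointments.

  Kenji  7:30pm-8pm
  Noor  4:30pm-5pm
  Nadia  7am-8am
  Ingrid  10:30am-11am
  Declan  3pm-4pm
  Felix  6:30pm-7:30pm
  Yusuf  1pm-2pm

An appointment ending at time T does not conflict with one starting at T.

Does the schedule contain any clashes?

No

Check each pair: they overlap iff neither finishes before the other starts.
Sorted by start: Nadia, Ingrid, Yusuf, Declan, Noor, Felix, Kenji.
Ingrid starts after Nadia ends; Nadia is clear from here.
Yusuf starts after Ingrid ends; Ingrid is clear from here.
Declan starts after Yusuf ends; Yusuf is clear from here.
Noor starts after Declan ends; Declan is clear from here.
Felix starts after Noor ends; Noor is clear from here.
Kenji starts exactly when Felix ends (back-to-back, no overlap).
Every pair is clear; the schedule has no overlaps.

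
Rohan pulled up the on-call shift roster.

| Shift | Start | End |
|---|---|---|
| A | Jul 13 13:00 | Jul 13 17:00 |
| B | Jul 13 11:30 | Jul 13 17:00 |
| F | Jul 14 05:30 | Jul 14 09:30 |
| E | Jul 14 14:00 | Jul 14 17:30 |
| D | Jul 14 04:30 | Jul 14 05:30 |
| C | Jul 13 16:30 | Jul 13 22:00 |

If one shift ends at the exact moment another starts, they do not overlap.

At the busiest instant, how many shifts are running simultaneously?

Sweep the timeline, counting +1 at each start and −1 at each end (ends before starts at a tie):
Jul 13 11:30 start B → 1
Jul 13 13:00 start A → 2
Jul 13 16:30 start C → 3
Jul 13 17:00 end A → 2
Jul 13 17:00 end B → 1
Jul 13 22:00 end C → 0
Jul 14 04:30 start D → 1
Jul 14 05:30 end D → 0
Jul 14 05:30 start F → 1
Jul 14 09:30 end F → 0
Jul 14 14:00 start E → 1
Jul 14 17:30 end E → 0
Peak is 3, at Jul 13 16:30 (A, B, C).

3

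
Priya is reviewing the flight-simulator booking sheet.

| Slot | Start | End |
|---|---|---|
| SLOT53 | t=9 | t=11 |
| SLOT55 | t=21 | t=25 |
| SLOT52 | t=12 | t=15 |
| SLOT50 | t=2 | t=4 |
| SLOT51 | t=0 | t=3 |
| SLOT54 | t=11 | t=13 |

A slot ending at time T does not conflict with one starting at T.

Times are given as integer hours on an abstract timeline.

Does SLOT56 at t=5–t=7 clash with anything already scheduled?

SLOT51: ends t=3 at or before SLOT56 starts t=5 → clear.
SLOT50: ends t=4 at or before SLOT56 starts t=5 → clear.
SLOT53: starts t=9 at or after SLOT56 ends t=7 → clear.
SLOT54: starts t=11 at or after SLOT56 ends t=7 → clear.
SLOT52: starts t=12 at or after SLOT56 ends t=7 → clear.
SLOT55: starts t=21 at or after SLOT56 ends t=7 → clear.

No — it doesn't clash with anything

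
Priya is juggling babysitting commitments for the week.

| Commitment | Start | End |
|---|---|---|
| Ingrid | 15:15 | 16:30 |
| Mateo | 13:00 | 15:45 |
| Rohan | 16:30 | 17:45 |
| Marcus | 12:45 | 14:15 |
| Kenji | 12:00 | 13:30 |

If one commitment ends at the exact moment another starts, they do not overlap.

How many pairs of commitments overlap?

Check each pair: they overlap iff neither finishes before the other starts.
Sorted by start: Kenji, Marcus, Mateo, Ingrid, Rohan.
Marcus starts before Kenji ends → Kenji and Marcus overlap.
Mateo starts before Kenji ends → Kenji and Mateo overlap.
Ingrid starts after Kenji ends, so Kenji has no further overlaps.
Mateo starts before Marcus ends → Marcus and Mateo overlap.
Ingrid starts after Marcus ends, so Marcus has no further overlaps.
Ingrid starts before Mateo ends → Mateo and Ingrid overlap.
Rohan starts after Mateo ends.
Rohan starts exactly when Ingrid ends (back-to-back, no overlap).
Overlapping pairs: Ingrid & Mateo, Kenji & Marcus, Kenji & Mateo, Marcus & Mateo — 4 in total.

4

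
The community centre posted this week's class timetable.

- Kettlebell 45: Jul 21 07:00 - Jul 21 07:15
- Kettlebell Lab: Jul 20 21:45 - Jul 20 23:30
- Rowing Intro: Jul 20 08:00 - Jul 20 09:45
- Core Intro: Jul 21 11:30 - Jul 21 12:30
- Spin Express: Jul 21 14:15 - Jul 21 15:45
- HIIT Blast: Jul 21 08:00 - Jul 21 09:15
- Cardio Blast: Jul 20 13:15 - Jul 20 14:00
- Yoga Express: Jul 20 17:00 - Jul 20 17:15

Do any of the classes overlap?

Two intervals overlap when each starts before the other ends.
Sorted by start: Rowing Intro, Cardio Blast, Yoga Express, Kettlebell Lab, Kettlebell 45, HIIT Blast, Core Intro, Spin Express.
Cardio Blast starts after Rowing Intro ends; Rowing Intro is clear from here.
Yoga Express starts after Cardio Blast ends; Cardio Blast is clear from here.
Kettlebell Lab starts after Yoga Express ends; Yoga Express is clear from here.
Kettlebell 45 starts after Kettlebell Lab ends; Kettlebell Lab is clear from here.
HIIT Blast starts after Kettlebell 45 ends; Kettlebell 45 is clear from here.
Core Intro starts after HIIT Blast ends; HIIT Blast is clear from here.
Spin Express starts after Core Intro ends.
Every pair is clear; the schedule has no overlaps.

No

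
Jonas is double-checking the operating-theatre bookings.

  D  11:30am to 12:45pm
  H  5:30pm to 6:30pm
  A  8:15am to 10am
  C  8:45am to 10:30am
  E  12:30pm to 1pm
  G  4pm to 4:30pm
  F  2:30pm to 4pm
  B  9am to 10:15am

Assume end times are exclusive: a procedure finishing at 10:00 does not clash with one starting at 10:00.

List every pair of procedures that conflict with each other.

Sorted by start: A, C, B, D, E, F, G, H.
C starts before A ends → A and C overlap.
B starts before A ends → A and B overlap.
D starts after A ends, so nothing later overlaps A either.
B starts before C ends → C and B overlap.
D starts after C ends, so nothing later overlaps C either.
D starts after B ends, so nothing later overlaps B either.
E starts before D ends → D and E overlap.
F starts after D ends, so nothing later overlaps D either.
F starts after E ends, so nothing later overlaps E either.
G starts exactly when F ends (back-to-back, no overlap), so nothing later overlaps F either.
H starts after G ends.

A & B, A & C, B & C, D & E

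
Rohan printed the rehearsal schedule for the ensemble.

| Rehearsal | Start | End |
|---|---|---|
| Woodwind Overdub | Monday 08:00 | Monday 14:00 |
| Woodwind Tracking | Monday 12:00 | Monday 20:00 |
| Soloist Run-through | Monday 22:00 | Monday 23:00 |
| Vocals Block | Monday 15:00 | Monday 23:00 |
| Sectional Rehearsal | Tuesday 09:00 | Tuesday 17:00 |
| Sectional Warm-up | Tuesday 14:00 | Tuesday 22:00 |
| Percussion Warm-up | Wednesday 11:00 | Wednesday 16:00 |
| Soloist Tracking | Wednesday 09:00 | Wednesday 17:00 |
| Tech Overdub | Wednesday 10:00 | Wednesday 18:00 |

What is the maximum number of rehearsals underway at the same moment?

Sort all start/end points and keep a running count:
Monday 08:00 start Woodwind Overdub → 1
Monday 12:00 start Woodwind Tracking → 2
Monday 14:00 end Woodwind Overdub → 1
Monday 15:00 start Vocals Block → 2
Monday 20:00 end Woodwind Tracking → 1
Monday 22:00 start Soloist Run-through → 2
Monday 23:00 end Soloist Run-through → 1
Monday 23:00 end Vocals Block → 0
Tuesday 09:00 start Sectional Rehearsal → 1
Tuesday 14:00 start Sectional Warm-up → 2
Tuesday 17:00 end Sectional Rehearsal → 1
Tuesday 22:00 end Sectional Warm-up → 0
Wednesday 09:00 start Soloist Tracking → 1
Wednesday 10:00 start Tech Overdub → 2
Wednesday 11:00 start Percussion Warm-up → 3
Wednesday 16:00 end Percussion Warm-up → 2
Wednesday 17:00 end Soloist Tracking → 1
Wednesday 18:00 end Tech Overdub → 0
Peak is 3, at Wednesday 11:00 (Percussion Warm-up, Soloist Tracking, Tech Overdub).

3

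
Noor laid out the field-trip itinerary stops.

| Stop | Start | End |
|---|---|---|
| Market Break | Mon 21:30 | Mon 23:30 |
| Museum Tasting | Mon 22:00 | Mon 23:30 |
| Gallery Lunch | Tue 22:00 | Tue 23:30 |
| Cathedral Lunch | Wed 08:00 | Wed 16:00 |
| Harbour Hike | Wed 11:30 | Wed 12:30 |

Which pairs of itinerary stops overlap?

Cathedral Lunch & Harbour Hike, Market Break & Museum Tasting

Two intervals overlap when each starts before the other ends.
Sorted by start: Market Break, Museum Tasting, Gallery Lunch, Cathedral Lunch, Harbour Hike.
Museum Tasting starts before Market Break ends → Market Break and Museum Tasting overlap.
Gallery Lunch starts after Market Break ends, so Market Break has no further overlaps.
Gallery Lunch starts after Museum Tasting ends, so Museum Tasting has no further overlaps.
Cathedral Lunch starts after Gallery Lunch ends, so Gallery Lunch has no further overlaps.
Harbour Hike starts before Cathedral Lunch ends → Cathedral Lunch and Harbour Hike overlap.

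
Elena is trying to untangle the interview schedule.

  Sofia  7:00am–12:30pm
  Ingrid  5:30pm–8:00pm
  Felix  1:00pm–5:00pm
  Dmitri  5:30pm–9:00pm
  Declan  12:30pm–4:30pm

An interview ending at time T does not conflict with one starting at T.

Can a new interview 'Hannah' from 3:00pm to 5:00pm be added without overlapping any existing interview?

Sofia: ends 12:30pm at or before Hannah starts 3:00pm → clear.
Declan: starts 12:30pm before Hannah ends 5:00pm, and ends 4:30pm after Hannah starts 3:00pm → overlap.
Felix: starts 1:00pm before Hannah ends 5:00pm, and ends 5:00pm after Hannah starts 3:00pm → overlap.
Dmitri: starts 5:30pm at or after Hannah ends 5:00pm → clear.
Ingrid: starts 5:30pm at or after Hannah ends 5:00pm → clear.
Hannah overlaps Declan, Felix.

No — it overlaps Declan, Felix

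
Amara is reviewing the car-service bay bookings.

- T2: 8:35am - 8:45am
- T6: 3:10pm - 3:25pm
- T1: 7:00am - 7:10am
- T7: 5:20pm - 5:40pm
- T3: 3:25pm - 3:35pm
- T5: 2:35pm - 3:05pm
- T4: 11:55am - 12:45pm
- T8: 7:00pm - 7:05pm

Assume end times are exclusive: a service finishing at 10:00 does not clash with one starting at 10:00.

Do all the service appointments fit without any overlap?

Yes

Sorted by start: T1, T2, T4, T5, T6, T3, T7, T8.
T2 starts after T1 ends — done with T1.
T4 starts after T2 ends — done with T2.
T5 starts after T4 ends — done with T4.
T6 starts after T5 ends — done with T5.
T3 starts exactly when T6 ends (back-to-back, no overlap) — done with T6.
T7 starts after T3 ends — done with T3.
T8 starts after T7 ends.
Every pair is clear; the schedule has no overlaps.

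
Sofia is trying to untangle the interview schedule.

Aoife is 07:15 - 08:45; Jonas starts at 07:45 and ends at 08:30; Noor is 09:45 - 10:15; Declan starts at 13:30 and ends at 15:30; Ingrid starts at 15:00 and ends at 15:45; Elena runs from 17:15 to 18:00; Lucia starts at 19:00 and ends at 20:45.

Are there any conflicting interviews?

Sorted by start: Aoife, Jonas, Noor, Declan, Ingrid, Elena, Lucia.
Jonas starts before Aoife ends → Aoife and Jonas overlap.
That's a conflict, so the schedule is not conflict-free.

Yes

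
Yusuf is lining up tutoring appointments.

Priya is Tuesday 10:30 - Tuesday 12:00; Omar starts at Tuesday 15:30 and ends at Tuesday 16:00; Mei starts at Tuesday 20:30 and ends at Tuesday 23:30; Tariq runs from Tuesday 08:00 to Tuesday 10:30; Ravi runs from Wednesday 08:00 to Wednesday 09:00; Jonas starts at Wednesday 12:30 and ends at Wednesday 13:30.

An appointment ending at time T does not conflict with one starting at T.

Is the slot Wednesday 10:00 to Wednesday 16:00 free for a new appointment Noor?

Tariq: ends Tuesday 10:30 at or before Noor starts Wednesday 10:00 → clear.
Priya: ends Tuesday 12:00 at or before Noor starts Wednesday 10:00 → clear.
Omar: ends Tuesday 16:00 at or before Noor starts Wednesday 10:00 → clear.
Mei: ends Tuesday 23:30 at or before Noor starts Wednesday 10:00 → clear.
Ravi: ends Wednesday 09:00 at or before Noor starts Wednesday 10:00 → clear.
Jonas: starts Wednesday 12:30 before Noor ends Wednesday 16:00, and ends Wednesday 13:30 after Noor starts Wednesday 10:00 → overlap.
Noor overlaps Jonas.

No — it overlaps Jonas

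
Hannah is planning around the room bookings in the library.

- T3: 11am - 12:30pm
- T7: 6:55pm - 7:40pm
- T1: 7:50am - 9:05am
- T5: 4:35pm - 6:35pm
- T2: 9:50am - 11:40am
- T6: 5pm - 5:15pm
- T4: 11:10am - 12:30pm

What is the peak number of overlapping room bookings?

Sweep the timeline, counting +1 at each start and −1 at each end (ends before starts at a tie):
7:50am start T1 → 1
9:05am end T1 → 0
9:50am start T2 → 1
11am start T3 → 2
11:10am start T4 → 3
11:40am end T2 → 2
12:30pm end T3 → 1
12:30pm end T4 → 0
4:35pm start T5 → 1
5pm start T6 → 2
5:15pm end T6 → 1
6:35pm end T5 → 0
6:55pm start T7 → 1
7:40pm end T7 → 0
Peak is 3, at 11:10am (T2, T3, T4).

3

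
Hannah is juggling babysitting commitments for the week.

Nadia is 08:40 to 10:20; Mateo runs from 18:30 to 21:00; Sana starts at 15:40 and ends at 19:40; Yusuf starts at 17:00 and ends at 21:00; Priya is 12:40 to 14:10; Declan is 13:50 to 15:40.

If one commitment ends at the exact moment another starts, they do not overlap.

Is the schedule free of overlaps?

No

Sorted by start: Nadia, Priya, Declan, Sana, Yusuf, Mateo.
Priya starts after Nadia ends, so nothing later overlaps Nadia either.
Declan starts before Priya ends → Priya and Declan overlap.
That's a conflict, so the schedule is not conflict-free.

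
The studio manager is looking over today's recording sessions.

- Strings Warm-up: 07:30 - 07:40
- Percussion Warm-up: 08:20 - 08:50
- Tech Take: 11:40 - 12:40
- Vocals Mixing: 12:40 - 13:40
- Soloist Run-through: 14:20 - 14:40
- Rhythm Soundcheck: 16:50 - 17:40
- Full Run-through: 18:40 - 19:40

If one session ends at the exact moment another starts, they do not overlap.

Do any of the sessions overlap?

No

Sorted by start: Strings Warm-up, Percussion Warm-up, Tech Take, Vocals Mixing, Soloist Run-through, Rhythm Soundcheck, Full Run-through.
Percussion Warm-up starts after Strings Warm-up ends, so Strings Warm-up has no further overlaps.
Tech Take starts after Percussion Warm-up ends, so Percussion Warm-up has no further overlaps.
Vocals Mixing starts exactly when Tech Take ends (back-to-back, no overlap), so Tech Take has no further overlaps.
Soloist Run-through starts after Vocals Mixing ends, so Vocals Mixing has no further overlaps.
Rhythm Soundcheck starts after Soloist Run-through ends, so Soloist Run-through has no further overlaps.
Full Run-through starts after Rhythm Soundcheck ends.
Every pair is clear; the schedule has no overlaps.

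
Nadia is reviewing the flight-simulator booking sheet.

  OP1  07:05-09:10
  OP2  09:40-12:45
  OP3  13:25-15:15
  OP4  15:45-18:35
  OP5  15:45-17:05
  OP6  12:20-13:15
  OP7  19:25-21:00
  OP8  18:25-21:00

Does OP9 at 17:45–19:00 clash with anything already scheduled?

Yes — it overlaps OP4, OP8

OP1: ends 09:10 at or before OP9 starts 17:45 → clear.
OP2: ends 12:45 at or before OP9 starts 17:45 → clear.
OP6: ends 13:15 at or before OP9 starts 17:45 → clear.
OP3: ends 15:15 at or before OP9 starts 17:45 → clear.
OP4: starts 15:45 before OP9 ends 19:00, and ends 18:35 after OP9 starts 17:45 → overlap.
OP5: ends 17:05 at or before OP9 starts 17:45 → clear.
OP8: starts 18:25 before OP9 ends 19:00, and ends 21:00 after OP9 starts 17:45 → overlap.
OP7: starts 19:25 at or after OP9 ends 19:00 → clear.
OP9 overlaps OP4, OP8.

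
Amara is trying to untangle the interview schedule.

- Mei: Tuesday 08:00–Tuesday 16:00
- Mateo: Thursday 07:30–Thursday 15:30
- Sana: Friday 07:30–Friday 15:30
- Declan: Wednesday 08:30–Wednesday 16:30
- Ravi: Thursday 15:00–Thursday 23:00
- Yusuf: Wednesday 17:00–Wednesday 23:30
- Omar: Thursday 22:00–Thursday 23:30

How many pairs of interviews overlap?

Two intervals overlap when each starts before the other ends.
Sorted by start: Mei, Declan, Yusuf, Mateo, Ravi, Omar, Sana.
Declan starts after Mei ends, so nothing later overlaps Mei either.
Yusuf starts after Declan ends, so nothing later overlaps Declan either.
Mateo starts after Yusuf ends, so nothing later overlaps Yusuf either.
Ravi starts before Mateo ends → Mateo and Ravi overlap.
Omar starts after Mateo ends, so nothing later overlaps Mateo either.
Omar starts before Ravi ends → Ravi and Omar overlap.
Sana starts after Ravi ends.
Sana starts after Omar ends.
Overlapping pairs: Mateo & Ravi, Omar & Ravi — 2 in total.

2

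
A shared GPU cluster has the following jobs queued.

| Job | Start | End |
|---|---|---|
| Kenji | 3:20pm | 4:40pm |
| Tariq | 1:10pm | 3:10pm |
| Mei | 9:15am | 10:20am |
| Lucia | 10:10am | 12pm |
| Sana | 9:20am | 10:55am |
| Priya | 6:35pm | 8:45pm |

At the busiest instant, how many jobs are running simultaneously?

Sweep the timeline, counting +1 at each start and −1 at each end (ends before starts at a tie):
9:15am start Mei → 1
9:20am start Sana → 2
10:10am start Lucia → 3
10:20am end Mei → 2
10:55am end Sana → 1
12pm end Lucia → 0
1:10pm start Tariq → 1
3:10pm end Tariq → 0
3:20pm start Kenji → 1
4:40pm end Kenji → 0
6:35pm start Priya → 1
8:45pm end Priya → 0
Peak is 3, at 10:10am (Lucia, Mei, Sana).

3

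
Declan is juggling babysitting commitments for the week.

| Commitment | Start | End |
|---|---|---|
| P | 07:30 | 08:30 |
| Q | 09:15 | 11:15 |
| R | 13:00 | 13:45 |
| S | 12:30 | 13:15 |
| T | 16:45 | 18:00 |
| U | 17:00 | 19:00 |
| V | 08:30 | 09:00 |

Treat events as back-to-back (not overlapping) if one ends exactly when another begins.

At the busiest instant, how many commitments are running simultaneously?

Sort all start/end points and keep a running count:
07:30 start P → 1
08:30 end P → 0
08:30 start V → 1
09:00 end V → 0
09:15 start Q → 1
11:15 end Q → 0
12:30 start S → 1
13:00 start R → 2
13:15 end S → 1
13:45 end R → 0
16:45 start T → 1
17:00 start U → 2
18:00 end T → 1
19:00 end U → 0
Peak is 2, at 13:00 (R, S).

2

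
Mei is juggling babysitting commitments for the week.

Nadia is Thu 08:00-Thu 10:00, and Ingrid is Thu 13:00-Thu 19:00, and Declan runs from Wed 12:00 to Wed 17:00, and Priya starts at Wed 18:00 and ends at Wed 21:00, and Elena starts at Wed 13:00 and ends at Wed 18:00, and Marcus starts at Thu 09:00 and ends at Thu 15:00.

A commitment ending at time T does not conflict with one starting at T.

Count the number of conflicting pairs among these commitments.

Two intervals overlap when each starts before the other ends.
Sorted by start: Declan, Elena, Priya, Nadia, Marcus, Ingrid.
Elena starts before Declan ends → Declan and Elena overlap.
Priya starts after Declan ends — done with Declan.
Priya starts exactly when Elena ends (back-to-back, no overlap) — done with Elena.
Nadia starts after Priya ends — done with Priya.
Marcus starts before Nadia ends → Nadia and Marcus overlap.
Ingrid starts after Nadia ends.
Ingrid starts before Marcus ends → Marcus and Ingrid overlap.
Overlapping pairs: Declan & Elena, Ingrid & Marcus, Marcus & Nadia — 3 in total.

3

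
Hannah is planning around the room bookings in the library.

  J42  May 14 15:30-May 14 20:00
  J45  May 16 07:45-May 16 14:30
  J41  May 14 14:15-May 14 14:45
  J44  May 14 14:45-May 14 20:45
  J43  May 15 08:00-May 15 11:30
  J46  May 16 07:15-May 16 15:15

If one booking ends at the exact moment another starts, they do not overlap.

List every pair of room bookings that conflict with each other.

J42 & J44, J45 & J46

Sorted by start: J41, J44, J42, J43, J46, J45.
J44 starts exactly when J41 ends (back-to-back, no overlap), so nothing later overlaps J41 either.
J42 starts before J44 ends → J44 and J42 overlap.
J43 starts after J44 ends, so nothing later overlaps J44 either.
J43 starts after J42 ends, so nothing later overlaps J42 either.
J46 starts after J43 ends, so nothing later overlaps J43 either.
J45 starts before J46 ends → J46 and J45 overlap.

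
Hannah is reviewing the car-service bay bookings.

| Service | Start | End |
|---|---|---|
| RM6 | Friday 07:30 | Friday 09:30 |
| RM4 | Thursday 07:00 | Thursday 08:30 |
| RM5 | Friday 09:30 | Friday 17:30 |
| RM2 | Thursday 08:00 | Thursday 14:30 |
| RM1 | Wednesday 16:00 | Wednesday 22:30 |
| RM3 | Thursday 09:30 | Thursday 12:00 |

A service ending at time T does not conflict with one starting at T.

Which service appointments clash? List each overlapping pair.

Sorted by start: RM1, RM4, RM2, RM3, RM6, RM5.
RM4 starts after RM1 ends, so RM1 has no further overlaps.
RM2 starts before RM4 ends → RM4 and RM2 overlap.
RM3 starts after RM4 ends, so RM4 has no further overlaps.
RM3 starts before RM2 ends → RM2 and RM3 overlap.
RM6 starts after RM2 ends, so RM2 has no further overlaps.
RM6 starts after RM3 ends, so RM3 has no further overlaps.
RM5 starts exactly when RM6 ends (back-to-back, no overlap).

RM2 & RM3, RM2 & RM4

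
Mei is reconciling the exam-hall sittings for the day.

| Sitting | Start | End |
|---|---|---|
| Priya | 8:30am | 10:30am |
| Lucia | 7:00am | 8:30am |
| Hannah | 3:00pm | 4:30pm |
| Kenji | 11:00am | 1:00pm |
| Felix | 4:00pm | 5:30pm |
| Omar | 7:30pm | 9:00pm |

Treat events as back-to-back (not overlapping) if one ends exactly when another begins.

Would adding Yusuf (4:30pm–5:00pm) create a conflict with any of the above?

Yes — it overlaps Felix

Lucia: ends 8:30am at or before Yusuf starts 4:30pm → clear.
Priya: ends 10:30am at or before Yusuf starts 4:30pm → clear.
Kenji: ends 1:00pm at or before Yusuf starts 4:30pm → clear.
Hannah: ends 4:30pm at or before Yusuf starts 4:30pm → clear.
Felix: starts 4:00pm before Yusuf ends 5:00pm, and ends 5:30pm after Yusuf starts 4:30pm → overlap.
Omar: starts 7:30pm at or after Yusuf ends 5:00pm → clear.
Yusuf overlaps Felix.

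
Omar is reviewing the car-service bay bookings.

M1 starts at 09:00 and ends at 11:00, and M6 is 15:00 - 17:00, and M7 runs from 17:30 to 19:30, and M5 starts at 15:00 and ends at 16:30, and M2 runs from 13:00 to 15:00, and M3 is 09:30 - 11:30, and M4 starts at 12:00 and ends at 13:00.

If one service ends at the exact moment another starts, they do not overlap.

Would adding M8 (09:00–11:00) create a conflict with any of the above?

Yes — it overlaps M1, M3

M1: starts 09:00 before M8 ends 11:00, and ends 11:00 after M8 starts 09:00 → overlap.
M3: starts 09:30 before M8 ends 11:00, and ends 11:30 after M8 starts 09:00 → overlap.
M4: starts 12:00 at or after M8 ends 11:00 → clear.
M2: starts 13:00 at or after M8 ends 11:00 → clear.
M5: starts 15:00 at or after M8 ends 11:00 → clear.
M6: starts 15:00 at or after M8 ends 11:00 → clear.
M7: starts 17:30 at or after M8 ends 11:00 → clear.
M8 overlaps M1, M3.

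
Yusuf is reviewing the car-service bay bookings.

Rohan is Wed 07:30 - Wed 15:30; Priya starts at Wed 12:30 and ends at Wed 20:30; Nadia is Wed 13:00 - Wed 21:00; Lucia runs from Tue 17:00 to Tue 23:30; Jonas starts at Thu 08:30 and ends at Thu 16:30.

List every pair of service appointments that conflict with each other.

Nadia & Priya, Nadia & Rohan, Priya & Rohan

Sorted by start: Lucia, Rohan, Priya, Nadia, Jonas.
Rohan starts after Lucia ends — done with Lucia.
Priya starts before Rohan ends → Rohan and Priya overlap.
Nadia starts before Rohan ends → Rohan and Nadia overlap.
Jonas starts after Rohan ends.
Nadia starts before Priya ends → Priya and Nadia overlap.
Jonas starts after Priya ends.
Jonas starts after Nadia ends.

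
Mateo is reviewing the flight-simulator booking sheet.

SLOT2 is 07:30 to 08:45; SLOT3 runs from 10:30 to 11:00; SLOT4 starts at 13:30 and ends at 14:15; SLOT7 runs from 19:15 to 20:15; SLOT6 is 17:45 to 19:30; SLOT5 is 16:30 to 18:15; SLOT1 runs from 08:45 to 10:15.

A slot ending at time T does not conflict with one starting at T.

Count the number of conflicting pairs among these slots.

Sorted by start: SLOT2, SLOT1, SLOT3, SLOT4, SLOT5, SLOT6, SLOT7.
SLOT1 starts exactly when SLOT2 ends (back-to-back, no overlap); SLOT2 is clear from here.
SLOT3 starts after SLOT1 ends; SLOT1 is clear from here.
SLOT4 starts after SLOT3 ends; SLOT3 is clear from here.
SLOT5 starts after SLOT4 ends; SLOT4 is clear from here.
SLOT6 starts before SLOT5 ends → SLOT5 and SLOT6 overlap.
SLOT7 starts after SLOT5 ends.
SLOT7 starts before SLOT6 ends → SLOT6 and SLOT7 overlap.
Overlapping pairs: SLOT5 & SLOT6, SLOT6 & SLOT7 — 2 in total.

2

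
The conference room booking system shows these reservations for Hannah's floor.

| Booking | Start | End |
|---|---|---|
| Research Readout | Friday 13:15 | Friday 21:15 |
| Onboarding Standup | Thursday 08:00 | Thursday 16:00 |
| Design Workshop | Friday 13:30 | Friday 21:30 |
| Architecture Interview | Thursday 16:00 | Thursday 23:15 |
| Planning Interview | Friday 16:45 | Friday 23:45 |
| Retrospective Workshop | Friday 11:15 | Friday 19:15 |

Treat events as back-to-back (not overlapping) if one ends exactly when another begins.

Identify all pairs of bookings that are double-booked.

Design Workshop & Planning Interview, Design Workshop & Research Readout, Design Workshop & Retrospective Workshop, Planning Interview & Research Readout, Planning Interview & Retrospective Workshop, Research Readout & Retrospective Workshop

Check each pair: they overlap iff neither finishes before the other starts.
Sorted by start: Onboarding Standup, Architecture Interview, Retrospective Workshop, Research Readout, Design Workshop, Planning Interview.
Architecture Interview starts exactly when Onboarding Standup ends (back-to-back, no overlap), so Onboarding Standup has no further overlaps.
Retrospective Workshop starts after Architecture Interview ends, so Architecture Interview has no further overlaps.
Research Readout starts before Retrospective Workshop ends → Retrospective Workshop and Research Readout overlap.
Design Workshop starts before Retrospective Workshop ends → Retrospective Workshop and Design Workshop overlap.
Planning Interview starts before Retrospective Workshop ends → Retrospective Workshop and Planning Interview overlap.
Design Workshop starts before Research Readout ends → Research Readout and Design Workshop overlap.
Planning Interview starts before Research Readout ends → Research Readout and Planning Interview overlap.
Planning Interview starts before Design Workshop ends → Design Workshop and Planning Interview overlap.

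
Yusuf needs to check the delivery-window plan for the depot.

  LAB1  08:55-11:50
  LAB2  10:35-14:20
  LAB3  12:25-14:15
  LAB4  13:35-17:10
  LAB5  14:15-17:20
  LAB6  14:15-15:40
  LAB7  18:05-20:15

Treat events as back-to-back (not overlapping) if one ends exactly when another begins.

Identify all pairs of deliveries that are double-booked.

Check each pair: they overlap iff neither finishes before the other starts.
Sorted by start: LAB1, LAB2, LAB3, LAB4, LAB5, LAB6, LAB7.
LAB2 starts before LAB1 ends → LAB1 and LAB2 overlap.
LAB3 starts after LAB1 ends — done with LAB1.
LAB3 starts before LAB2 ends → LAB2 and LAB3 overlap.
LAB4 starts before LAB2 ends → LAB2 and LAB4 overlap.
LAB5 starts before LAB2 ends → LAB2 and LAB5 overlap.
LAB6 starts before LAB2 ends → LAB2 and LAB6 overlap.
LAB7 starts after LAB2 ends.
LAB4 starts before LAB3 ends → LAB3 and LAB4 overlap.
LAB5 starts exactly when LAB3 ends (back-to-back, no overlap) — done with LAB3.
LAB5 starts before LAB4 ends → LAB4 and LAB5 overlap.
LAB6 starts before LAB4 ends → LAB4 and LAB6 overlap.
LAB7 starts after LAB4 ends.
LAB6 starts before LAB5 ends → LAB5 and LAB6 overlap.
LAB7 starts after LAB5 ends.
LAB7 starts after LAB6 ends.

LAB1 & LAB2, LAB2 & LAB3, LAB2 & LAB4, LAB2 & LAB5, LAB2 & LAB6, LAB3 & LAB4, LAB4 & LAB5, LAB4 & LAB6, LAB5 & LAB6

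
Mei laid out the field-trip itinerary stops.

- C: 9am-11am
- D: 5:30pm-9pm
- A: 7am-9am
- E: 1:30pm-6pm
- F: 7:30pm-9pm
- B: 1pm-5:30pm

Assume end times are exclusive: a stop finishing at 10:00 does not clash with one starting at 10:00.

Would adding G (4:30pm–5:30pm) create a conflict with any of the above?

A: ends 9am at or before G starts 4:30pm → clear.
C: ends 11am at or before G starts 4:30pm → clear.
B: starts 1pm before G ends 5:30pm, and ends 5:30pm after G starts 4:30pm → overlap.
E: starts 1:30pm before G ends 5:30pm, and ends 6pm after G starts 4:30pm → overlap.
D: starts 5:30pm at or after G ends 5:30pm → clear.
F: starts 7:30pm at or after G ends 5:30pm → clear.
G overlaps B, E.

Yes — it overlaps B, E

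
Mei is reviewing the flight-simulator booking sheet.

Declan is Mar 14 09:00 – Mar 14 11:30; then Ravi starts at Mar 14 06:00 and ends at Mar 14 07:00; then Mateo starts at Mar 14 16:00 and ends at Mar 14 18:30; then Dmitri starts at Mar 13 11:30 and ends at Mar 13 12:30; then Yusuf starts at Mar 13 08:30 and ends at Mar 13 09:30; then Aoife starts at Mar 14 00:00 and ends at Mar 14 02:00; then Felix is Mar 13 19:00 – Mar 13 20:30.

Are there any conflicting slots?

Sorted by start: Yusuf, Dmitri, Felix, Aoife, Ravi, Declan, Mateo.
Dmitri starts after Yusuf ends; Yusuf is clear from here.
Felix starts after Dmitri ends; Dmitri is clear from here.
Aoife starts after Felix ends; Felix is clear from here.
Ravi starts after Aoife ends; Aoife is clear from here.
Declan starts after Ravi ends; Ravi is clear from here.
Mateo starts after Declan ends.
Every pair is clear; the schedule has no overlaps.

No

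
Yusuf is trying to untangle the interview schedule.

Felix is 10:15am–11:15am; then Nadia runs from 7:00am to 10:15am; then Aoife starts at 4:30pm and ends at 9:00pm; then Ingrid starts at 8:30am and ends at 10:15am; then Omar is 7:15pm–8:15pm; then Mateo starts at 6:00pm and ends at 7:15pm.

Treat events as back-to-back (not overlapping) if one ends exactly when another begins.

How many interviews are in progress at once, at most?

2

Sort all start/end points and keep a running count:
7:00am start Nadia → 1
8:30am start Ingrid → 2
10:15am end Ingrid → 1
10:15am end Nadia → 0
10:15am start Felix → 1
11:15am end Felix → 0
4:30pm start Aoife → 1
6:00pm start Mateo → 2
7:15pm end Mateo → 1
7:15pm start Omar → 2
8:15pm end Omar → 1
9:00pm end Aoife → 0
Peak is 2, at 8:30am (Ingrid, Nadia).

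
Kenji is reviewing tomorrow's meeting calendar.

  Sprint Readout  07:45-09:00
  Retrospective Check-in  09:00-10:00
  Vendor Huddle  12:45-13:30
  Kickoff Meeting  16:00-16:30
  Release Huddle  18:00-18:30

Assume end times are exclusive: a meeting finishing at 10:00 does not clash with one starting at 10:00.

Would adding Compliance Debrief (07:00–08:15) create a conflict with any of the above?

Sprint Readout: starts 07:45 before Compliance Debrief ends 08:15, and ends 09:00 after Compliance Debrief starts 07:00 → overlap.
Retrospective Check-in: starts 09:00 at or after Compliance Debrief ends 08:15 → clear.
Vendor Huddle: starts 12:45 at or after Compliance Debrief ends 08:15 → clear.
Kickoff Meeting: starts 16:00 at or after Compliance Debrief ends 08:15 → clear.
Release Huddle: starts 18:00 at or after Compliance Debrief ends 08:15 → clear.
Compliance Debrief overlaps Sprint Readout.

Yes — it overlaps Sprint Readout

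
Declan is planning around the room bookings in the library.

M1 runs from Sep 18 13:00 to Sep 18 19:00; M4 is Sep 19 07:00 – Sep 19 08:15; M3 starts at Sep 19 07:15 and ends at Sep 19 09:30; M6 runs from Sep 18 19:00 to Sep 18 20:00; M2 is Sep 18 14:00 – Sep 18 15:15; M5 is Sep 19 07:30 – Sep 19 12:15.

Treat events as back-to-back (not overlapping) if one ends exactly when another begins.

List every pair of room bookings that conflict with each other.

M1 & M2, M3 & M4, M3 & M5, M4 & M5

Sorted by start: M1, M2, M6, M4, M3, M5.
M2 starts before M1 ends → M1 and M2 overlap.
M6 starts exactly when M1 ends (back-to-back, no overlap) — done with M1.
M6 starts after M2 ends — done with M2.
M4 starts after M6 ends — done with M6.
M3 starts before M4 ends → M4 and M3 overlap.
M5 starts before M4 ends → M4 and M5 overlap.
M5 starts before M3 ends → M3 and M5 overlap.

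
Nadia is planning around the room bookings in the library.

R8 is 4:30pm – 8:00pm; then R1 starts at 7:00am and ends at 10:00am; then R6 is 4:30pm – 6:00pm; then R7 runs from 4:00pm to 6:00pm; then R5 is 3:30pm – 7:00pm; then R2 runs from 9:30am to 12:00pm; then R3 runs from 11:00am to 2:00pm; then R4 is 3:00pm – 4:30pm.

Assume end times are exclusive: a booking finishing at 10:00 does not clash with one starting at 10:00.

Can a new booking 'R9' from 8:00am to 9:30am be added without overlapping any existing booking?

R1: starts 7:00am before R9 ends 9:30am, and ends 10:00am after R9 starts 8:00am → overlap.
R2: starts 9:30am at or after R9 ends 9:30am → clear.
R3: starts 11:00am at or after R9 ends 9:30am → clear.
R4: starts 3:00pm at or after R9 ends 9:30am → clear.
R5: starts 3:30pm at or after R9 ends 9:30am → clear.
R7: starts 4:00pm at or after R9 ends 9:30am → clear.
R6: starts 4:30pm at or after R9 ends 9:30am → clear.
R8: starts 4:30pm at or after R9 ends 9:30am → clear.
R9 overlaps R1.

No — it overlaps R1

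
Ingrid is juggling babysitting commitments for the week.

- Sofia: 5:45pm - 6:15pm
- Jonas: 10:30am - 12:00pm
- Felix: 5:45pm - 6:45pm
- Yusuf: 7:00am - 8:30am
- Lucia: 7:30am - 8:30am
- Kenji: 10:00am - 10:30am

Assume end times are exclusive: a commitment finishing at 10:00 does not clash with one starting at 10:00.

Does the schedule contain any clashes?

Yes

Sorted by start: Yusuf, Lucia, Kenji, Jonas, Felix, Sofia.
Lucia starts before Yusuf ends → Yusuf and Lucia overlap.
That's a conflict, so the schedule is not conflict-free.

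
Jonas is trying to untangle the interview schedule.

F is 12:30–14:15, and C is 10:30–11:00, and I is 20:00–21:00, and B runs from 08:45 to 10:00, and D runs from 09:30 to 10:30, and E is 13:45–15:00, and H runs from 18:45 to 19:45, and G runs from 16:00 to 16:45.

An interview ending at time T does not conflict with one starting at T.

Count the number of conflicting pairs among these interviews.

Two intervals overlap when each starts before the other ends.
Sorted by start: B, D, C, F, E, G, H, I.
D starts before B ends → B and D overlap.
C starts after B ends; B is clear from here.
C starts exactly when D ends (back-to-back, no overlap); D is clear from here.
F starts after C ends; C is clear from here.
E starts before F ends → F and E overlap.
G starts after F ends; F is clear from here.
G starts after E ends; E is clear from here.
H starts after G ends; G is clear from here.
I starts after H ends.
Overlapping pairs: B & D, E & F — 2 in total.

2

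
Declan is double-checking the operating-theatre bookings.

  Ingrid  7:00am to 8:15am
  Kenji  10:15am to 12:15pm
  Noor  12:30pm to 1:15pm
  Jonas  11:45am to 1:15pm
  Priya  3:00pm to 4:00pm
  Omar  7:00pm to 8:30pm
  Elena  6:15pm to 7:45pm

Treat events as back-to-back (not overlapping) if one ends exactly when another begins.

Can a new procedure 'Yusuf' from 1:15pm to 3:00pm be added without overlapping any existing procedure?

Yes — the slot is free

Ingrid: ends 8:15am at or before Yusuf starts 1:15pm → clear.
Kenji: ends 12:15pm at or before Yusuf starts 1:15pm → clear.
Jonas: ends 1:15pm at or before Yusuf starts 1:15pm → clear.
Noor: ends 1:15pm at or before Yusuf starts 1:15pm → clear.
Priya: starts 3:00pm at or after Yusuf ends 3:00pm → clear.
Elena: starts 6:15pm at or after Yusuf ends 3:00pm → clear.
Omar: starts 7:00pm at or after Yusuf ends 3:00pm → clear.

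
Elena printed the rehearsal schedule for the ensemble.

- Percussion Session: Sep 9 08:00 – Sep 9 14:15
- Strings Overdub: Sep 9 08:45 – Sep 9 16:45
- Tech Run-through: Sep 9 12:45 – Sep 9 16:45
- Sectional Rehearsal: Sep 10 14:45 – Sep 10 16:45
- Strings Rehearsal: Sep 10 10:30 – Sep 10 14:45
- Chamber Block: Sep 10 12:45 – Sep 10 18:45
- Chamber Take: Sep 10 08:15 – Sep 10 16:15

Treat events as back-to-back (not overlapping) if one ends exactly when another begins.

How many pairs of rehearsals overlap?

Sorted by start: Percussion Session, Strings Overdub, Tech Run-through, Chamber Take, Strings Rehearsal, Chamber Block, Sectional Rehearsal.
Strings Overdub starts before Percussion Session ends → Percussion Session and Strings Overdub overlap.
Tech Run-through starts before Percussion Session ends → Percussion Session and Tech Run-through overlap.
Chamber Take starts after Percussion Session ends, so nothing later overlaps Percussion Session either.
Tech Run-through starts before Strings Overdub ends → Strings Overdub and Tech Run-through overlap.
Chamber Take starts after Strings Overdub ends, so nothing later overlaps Strings Overdub either.
Chamber Take starts after Tech Run-through ends, so nothing later overlaps Tech Run-through either.
Strings Rehearsal starts before Chamber Take ends → Chamber Take and Strings Rehearsal overlap.
Chamber Block starts before Chamber Take ends → Chamber Take and Chamber Block overlap.
Sectional Rehearsal starts before Chamber Take ends → Chamber Take and Sectional Rehearsal overlap.
Chamber Block starts before Strings Rehearsal ends → Strings Rehearsal and Chamber Block overlap.
Sectional Rehearsal starts exactly when Strings Rehearsal ends (back-to-back, no overlap).
Sectional Rehearsal starts before Chamber Block ends → Chamber Block and Sectional Rehearsal overlap.
Overlapping pairs: Chamber Block & Chamber Take, Chamber Block & Sectional Rehearsal, Chamber Block & Strings Rehearsal, Chamber Take & Sectional Rehearsal, Chamber Take & Strings Rehearsal, Percussion Session & Strings Overdub, Percussion Session & Tech Run-through, Strings Overdub & Tech Run-through — 8 in total.

8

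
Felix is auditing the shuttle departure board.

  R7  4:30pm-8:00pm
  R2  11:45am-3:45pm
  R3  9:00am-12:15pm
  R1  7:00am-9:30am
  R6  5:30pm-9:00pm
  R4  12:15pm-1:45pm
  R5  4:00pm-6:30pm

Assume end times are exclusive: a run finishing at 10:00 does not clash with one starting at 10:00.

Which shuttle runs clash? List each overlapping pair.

Sorted by start: R1, R3, R2, R4, R5, R7, R6.
R3 starts before R1 ends → R1 and R3 overlap.
R2 starts after R1 ends, so R1 has no further overlaps.
R2 starts before R3 ends → R3 and R2 overlap.
R4 starts exactly when R3 ends (back-to-back, no overlap), so R3 has no further overlaps.
R4 starts before R2 ends → R2 and R4 overlap.
R5 starts after R2 ends, so R2 has no further overlaps.
R5 starts after R4 ends, so R4 has no further overlaps.
R7 starts before R5 ends → R5 and R7 overlap.
R6 starts before R5 ends → R5 and R6 overlap.
R6 starts before R7 ends → R7 and R6 overlap.

R1 & R3, R2 & R3, R2 & R4, R5 & R6, R5 & R7, R6 & R7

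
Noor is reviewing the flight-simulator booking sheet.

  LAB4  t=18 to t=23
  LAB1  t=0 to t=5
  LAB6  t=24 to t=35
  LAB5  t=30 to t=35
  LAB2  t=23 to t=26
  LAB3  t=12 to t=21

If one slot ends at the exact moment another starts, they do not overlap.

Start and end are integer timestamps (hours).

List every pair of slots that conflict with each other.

LAB2 & LAB6, LAB3 & LAB4, LAB5 & LAB6

Two intervals overlap when each starts before the other ends.
Sorted by start: LAB1, LAB3, LAB4, LAB2, LAB6, LAB5.
LAB3 starts after LAB1 ends; LAB1 is clear from here.
LAB4 starts before LAB3 ends → LAB3 and LAB4 overlap.
LAB2 starts after LAB3 ends; LAB3 is clear from here.
LAB2 starts exactly when LAB4 ends (back-to-back, no overlap); LAB4 is clear from here.
LAB6 starts before LAB2 ends → LAB2 and LAB6 overlap.
LAB5 starts after LAB2 ends.
LAB5 starts before LAB6 ends → LAB6 and LAB5 overlap.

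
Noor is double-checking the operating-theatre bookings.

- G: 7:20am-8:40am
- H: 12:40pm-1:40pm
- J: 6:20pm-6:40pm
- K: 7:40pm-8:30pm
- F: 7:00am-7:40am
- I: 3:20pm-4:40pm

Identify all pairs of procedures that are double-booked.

Check each pair: they overlap iff neither finishes before the other starts.
Sorted by start: F, G, H, I, J, K.
G starts before F ends → F and G overlap.
H starts after F ends; F is clear from here.
H starts after G ends; G is clear from here.
I starts after H ends; H is clear from here.
J starts after I ends; I is clear from here.
K starts after J ends.

F & G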